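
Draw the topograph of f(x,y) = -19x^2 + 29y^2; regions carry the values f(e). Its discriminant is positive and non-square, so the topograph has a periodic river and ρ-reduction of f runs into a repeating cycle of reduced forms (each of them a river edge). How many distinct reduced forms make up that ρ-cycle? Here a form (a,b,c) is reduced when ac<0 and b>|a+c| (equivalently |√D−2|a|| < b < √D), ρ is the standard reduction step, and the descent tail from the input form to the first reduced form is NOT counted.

D = 2204, ⌊√D⌋ = 46
descent: ρ → (29,0,-19)
descent: ρ → (-19,38,10)  [lands on river]
river: ρ → (10,42,-11)
river: ρ → (-11,46,2)
river: ρ → (2,46,-11)
river: ρ → (-11,42,10)
river: ρ → (10,38,-19)
ρ-cycle length = 6 (tail of 2 descent steps not counted)

6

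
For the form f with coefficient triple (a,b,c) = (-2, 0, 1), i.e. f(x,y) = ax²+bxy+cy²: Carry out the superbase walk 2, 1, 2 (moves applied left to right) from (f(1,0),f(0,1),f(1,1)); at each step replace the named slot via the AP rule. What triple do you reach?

start (-2,1,-1) = (f(1,0),f(0,1),f(1,1))
replace slot 2: 2·((-2)+(-1)) − 1 = -7 → (-2,-7,-1)
replace slot 1: 2·((-7)+(-1)) − (-2) = -14 → (-14,-7,-1)
replace slot 2: 2·((-14)+(-1)) − (-7) = -23 → (-14,-23,-1)

-14,-23,-1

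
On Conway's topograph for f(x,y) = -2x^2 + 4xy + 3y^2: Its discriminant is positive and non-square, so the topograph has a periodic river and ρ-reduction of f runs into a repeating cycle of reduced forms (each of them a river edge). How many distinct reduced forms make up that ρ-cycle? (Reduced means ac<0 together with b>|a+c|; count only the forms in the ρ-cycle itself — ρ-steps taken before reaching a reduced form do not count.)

D = 40, ⌊√D⌋ = 6
river: ρ → (3,2,-3)
river: ρ → (-3,4,2)
river: ρ → (2,4,-3)
river: ρ → (-3,2,3)
river: ρ → (3,4,-2)
river: ρ → (-2,4,3)
ρ-cycle length = 6 (tail of 0 descent steps not counted)

6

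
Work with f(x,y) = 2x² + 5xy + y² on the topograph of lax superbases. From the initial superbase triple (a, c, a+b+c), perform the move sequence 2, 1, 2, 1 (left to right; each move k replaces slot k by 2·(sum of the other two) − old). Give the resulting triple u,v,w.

start (2,1,8) = (f(1,0),f(0,1),f(1,1))
replace slot 2: 2·(2+8) − 1 = 19 → (2,19,8)
replace slot 1: 2·(19+8) − 2 = 52 → (52,19,8)
replace slot 2: 2·(52+8) − 19 = 101 → (52,101,8)
replace slot 1: 2·(101+8) − 52 = 166 → (166,101,8)

166,101,8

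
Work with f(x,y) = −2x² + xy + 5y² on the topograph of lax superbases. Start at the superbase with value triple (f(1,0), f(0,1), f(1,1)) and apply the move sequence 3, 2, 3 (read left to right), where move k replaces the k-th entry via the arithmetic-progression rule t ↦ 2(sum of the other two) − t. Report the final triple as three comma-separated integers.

start (-2,5,4) = (f(1,0),f(0,1),f(1,1))
replace slot 3: 2·((-2)+5) − 4 = 2 → (-2,5,2)
replace slot 2: 2·((-2)+2) − 5 = -5 → (-2,-5,2)
replace slot 3: 2·((-2)+(-5)) − 2 = -16 → (-2,-5,-16)

-2,-5,-16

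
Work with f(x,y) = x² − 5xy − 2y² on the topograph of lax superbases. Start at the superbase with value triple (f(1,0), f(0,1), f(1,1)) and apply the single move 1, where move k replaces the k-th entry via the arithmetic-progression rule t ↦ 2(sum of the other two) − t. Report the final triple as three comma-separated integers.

start (1,-2,-6) = (f(1,0),f(0,1),f(1,1))
replace slot 1: 2·((-2)+(-6)) − 1 = -17 → (-17,-2,-6)

-17,-2,-6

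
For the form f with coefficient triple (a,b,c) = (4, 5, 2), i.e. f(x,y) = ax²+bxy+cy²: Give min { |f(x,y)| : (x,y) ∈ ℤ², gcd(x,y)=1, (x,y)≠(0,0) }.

translate: b→-3 (≡5 mod 8), so (4,5,2)→(4,-3,1)
flip: (4,-3,1)→(1,3,4)
translate: b→1 (≡3 mod 2), so (1,3,4)→(1,1,2)
reduced (well bottom): (1,1,2) with a≤c, −a<b≤a
well minimum = a = 1

1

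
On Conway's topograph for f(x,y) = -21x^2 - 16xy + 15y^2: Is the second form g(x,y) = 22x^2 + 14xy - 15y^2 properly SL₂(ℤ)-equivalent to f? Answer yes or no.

D₁ = 1516, D₂ = 1516
river cycle of f (length 30): (15, 16, -21), (-21, 26, 10), (10, 34, -9), (-9, 38, 2), (2, 38, -9), (-9, 34, 10), (10, 26, -21), (-21, 16, 15), (15, 14, -22), (-22, 30, 7), … (20 more)
river cycle of g (length 30): (-15, 16, 21), (21, 26, -10), (-10, 34, 9), (9, 38, -2), (-2, 38, 9), (9, 34, -10), (-10, 26, 21), (21, 16, -15), (-15, 14, 22), (22, 30, -7), … (20 more)
cycles differ ⇒ inequivalent

no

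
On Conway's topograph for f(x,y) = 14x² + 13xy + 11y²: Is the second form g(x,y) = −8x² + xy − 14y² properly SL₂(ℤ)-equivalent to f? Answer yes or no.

D₁ = -447, D₂ = -447
f: flip: (14,13,11)→(11,-13,14)
f: translate: b→9 (≡-13 mod 22), so (11,-13,14)→(11,9,12)
f: reduced (well bottom): (11,9,12) with a≤c, −a<b≤a
g is negative-definite; reduce −g:
−g: reduced (well bottom): (8,-1,14) with a≤c, −a<b≤a
flip sign back: reduced form of g is (-8,1,-14)
reduced forms (11, 9, 12) vs (-8, 1, -14) ⇒ inequivalent

no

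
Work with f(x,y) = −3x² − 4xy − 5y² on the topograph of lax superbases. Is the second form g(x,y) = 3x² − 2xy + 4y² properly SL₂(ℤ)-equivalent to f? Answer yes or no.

D₁ = -44, D₂ = -44
f is negative-definite; reduce −f:
−f: translate: b→-2 (≡4 mod 6), so (3,4,5)→(3,-2,4)
−f: reduced (well bottom): (3,-2,4) with a≤c, −a<b≤a
flip sign back: reduced form of f is (-3,2,-4)
g: reduced (well bottom): (3,-2,4) with a≤c, −a<b≤a
reduced forms (-3, 2, -4) vs (3, -2, 4) ⇒ inequivalent

no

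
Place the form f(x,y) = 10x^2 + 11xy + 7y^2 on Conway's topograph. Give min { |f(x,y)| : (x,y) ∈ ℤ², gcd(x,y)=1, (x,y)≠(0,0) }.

translate: b→-9 (≡11 mod 20), so (10,11,7)→(10,-9,6)
flip: (10,-9,6)→(6,9,10)
translate: b→-3 (≡9 mod 12), so (6,9,10)→(6,-3,7)
reduced (well bottom): (6,-3,7) with a≤c, −a<b≤a
well minimum = a = 6

6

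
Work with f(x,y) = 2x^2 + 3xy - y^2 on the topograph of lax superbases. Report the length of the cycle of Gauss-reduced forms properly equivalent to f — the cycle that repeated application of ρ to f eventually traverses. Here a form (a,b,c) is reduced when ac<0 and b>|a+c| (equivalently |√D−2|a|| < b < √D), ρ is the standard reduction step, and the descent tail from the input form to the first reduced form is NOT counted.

D = 17, ⌊√D⌋ = 4
river: ρ → (-1,3,2)
river: ρ → (2,1,-2)
river: ρ → (-2,3,1)
river: ρ → (1,3,-2)
river: ρ → (-2,1,2)
river: ρ → (2,3,-1)
ρ-cycle length = 6 (tail of 0 descent steps not counted)

6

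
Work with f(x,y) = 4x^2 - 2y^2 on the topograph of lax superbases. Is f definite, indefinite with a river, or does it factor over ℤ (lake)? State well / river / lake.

D = b²−4ac = 0² − 4·4·(-2) = 32
D > 0 non-square ⇒ indefinite ⇒ periodic river

river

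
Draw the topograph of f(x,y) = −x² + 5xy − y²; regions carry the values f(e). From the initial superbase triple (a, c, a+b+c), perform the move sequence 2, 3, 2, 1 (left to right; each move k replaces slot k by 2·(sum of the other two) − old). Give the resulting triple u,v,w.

start (-1,-1,3) = (f(1,0),f(0,1),f(1,1))
replace slot 2: 2·((-1)+3) − (-1) = 5 → (-1,5,3)
replace slot 3: 2·((-1)+5) − 3 = 5 → (-1,5,5)
replace slot 2: 2·((-1)+5) − 5 = 3 → (-1,3,5)
replace slot 1: 2·(3+5) − (-1) = 17 → (17,3,5)

17,3,5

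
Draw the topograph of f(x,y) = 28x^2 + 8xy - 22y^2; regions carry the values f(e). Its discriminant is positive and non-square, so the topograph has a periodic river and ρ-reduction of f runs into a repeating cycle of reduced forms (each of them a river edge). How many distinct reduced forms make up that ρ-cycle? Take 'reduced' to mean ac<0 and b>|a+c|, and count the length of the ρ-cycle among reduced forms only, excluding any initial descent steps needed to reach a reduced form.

D = 2528, ⌊√D⌋ = 50
river: ρ → (-22,36,14)
river: ρ → (14,48,-4)
river: ρ → (-4,48,14)
river: ρ → (14,36,-22)
river: ρ → (-22,8,28)
river: ρ → (28,48,-2)
river: ρ → (-2,48,28)
river: ρ → (28,8,-22)
ρ-cycle length = 8 (tail of 0 descent steps not counted)

8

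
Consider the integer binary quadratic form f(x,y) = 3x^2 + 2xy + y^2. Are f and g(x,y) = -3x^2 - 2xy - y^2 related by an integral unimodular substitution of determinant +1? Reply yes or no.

D₁ = -8, D₂ = -8
f: flip: (3,2,1)→(1,-2,3)
f: translate: b→0 (≡-2 mod 2), so (1,-2,3)→(1,0,2)
f: reduced (well bottom): (1,0,2) with a≤c, −a<b≤a
g is negative-definite; reduce −g:
−g: flip: (3,2,1)→(1,-2,3)
−g: translate: b→0 (≡-2 mod 2), so (1,-2,3)→(1,0,2)
−g: reduced (well bottom): (1,0,2) with a≤c, −a<b≤a
flip sign back: reduced form of g is (-1,0,-2)
reduced forms (1, 0, 2) vs (-1, 0, -2) ⇒ inequivalent

no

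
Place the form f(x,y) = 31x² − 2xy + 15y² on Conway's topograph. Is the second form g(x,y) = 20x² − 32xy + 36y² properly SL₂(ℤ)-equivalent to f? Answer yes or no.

D₁ = -1856, D₂ = -1856
f: flip: (31,-2,15)→(15,2,31)
f: reduced (well bottom): (15,2,31) with a≤c, −a<b≤a
g: translate: b→8 (≡-32 mod 40), so (20,-32,36)→(20,8,24)
g: reduced (well bottom): (20,8,24) with a≤c, −a<b≤a
reduced forms (15, 2, 31) vs (20, 8, 24) ⇒ inequivalent

no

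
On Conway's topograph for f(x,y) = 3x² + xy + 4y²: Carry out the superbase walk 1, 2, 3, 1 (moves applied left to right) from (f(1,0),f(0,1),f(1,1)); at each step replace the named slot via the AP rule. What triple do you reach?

start (3,4,8) = (f(1,0),f(0,1),f(1,1))
replace slot 1: 2·(4+8) − 3 = 21 → (21,4,8)
replace slot 2: 2·(21+8) − 4 = 54 → (21,54,8)
replace slot 3: 2·(21+54) − 8 = 142 → (21,54,142)
replace slot 1: 2·(54+142) − 21 = 371 → (371,54,142)

371,54,142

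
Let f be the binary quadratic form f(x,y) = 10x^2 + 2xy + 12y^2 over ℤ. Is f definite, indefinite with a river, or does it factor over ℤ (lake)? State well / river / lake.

D = b²−4ac = 2² − 4·10·12 = -476
D < 0 ⇒ definite ⇒ every region one sign ⇒ single well

well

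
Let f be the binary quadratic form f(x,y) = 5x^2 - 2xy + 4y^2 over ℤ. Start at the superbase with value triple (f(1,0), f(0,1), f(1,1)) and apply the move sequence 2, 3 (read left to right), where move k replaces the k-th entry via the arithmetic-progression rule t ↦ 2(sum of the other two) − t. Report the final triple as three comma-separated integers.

start (5,4,7) = (f(1,0),f(0,1),f(1,1))
replace slot 2: 2·(5+7) − 4 = 20 → (5,20,7)
replace slot 3: 2·(5+20) − 7 = 43 → (5,20,43)

5,20,43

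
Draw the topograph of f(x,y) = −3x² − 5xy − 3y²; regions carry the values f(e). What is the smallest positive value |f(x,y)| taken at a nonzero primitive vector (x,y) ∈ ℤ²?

translate: b→-1 (≡5 mod 6), so (3,5,3)→(3,-1,1)
flip: (3,-1,1)→(1,1,3)
reduced (well bottom): (1,1,3) with a≤c, −a<b≤a
well minimum |f| = |-1| = 1 (negative-definite)

1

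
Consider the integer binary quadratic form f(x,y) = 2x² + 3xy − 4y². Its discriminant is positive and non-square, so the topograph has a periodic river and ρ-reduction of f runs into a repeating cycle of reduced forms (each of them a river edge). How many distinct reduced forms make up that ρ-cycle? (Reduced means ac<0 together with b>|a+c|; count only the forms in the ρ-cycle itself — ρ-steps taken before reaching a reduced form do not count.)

D = 41, ⌊√D⌋ = 6
river: ρ → (-4,5,1)
river: ρ → (1,5,-4)
river: ρ → (-4,3,2)
river: ρ → (2,5,-2)
river: ρ → (-2,3,4)
river: ρ → (4,5,-1)
river: ρ → (-1,5,4)
river: ρ → (4,3,-2)
river: ρ → (-2,5,2)
river: ρ → (2,3,-4)
ρ-cycle length = 10 (tail of 0 descent steps not counted)

10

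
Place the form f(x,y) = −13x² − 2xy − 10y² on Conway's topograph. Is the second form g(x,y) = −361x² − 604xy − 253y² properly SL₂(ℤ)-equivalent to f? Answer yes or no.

D₁ = -516, D₂ = -516
f is negative-definite; reduce −f:
−f: flip: (13,2,10)→(10,-2,13)
−f: reduced (well bottom): (10,-2,13) with a≤c, −a<b≤a
flip sign back: reduced form of f is (-10,2,-13)
g is negative-definite; reduce −g:
−g: translate: b→-118 (≡604 mod 722), so (361,604,253)→(361,-118,10)
−g: flip: (361,-118,10)→(10,118,361)
−g: translate: b→-2 (≡118 mod 20), so (10,118,361)→(10,-2,13)
−g: reduced (well bottom): (10,-2,13) with a≤c, −a<b≤a
flip sign back: reduced form of g is (-10,2,-13)
reduced forms (-10, 2, -13) vs (-10, 2, -13) ⇒ equivalent

yes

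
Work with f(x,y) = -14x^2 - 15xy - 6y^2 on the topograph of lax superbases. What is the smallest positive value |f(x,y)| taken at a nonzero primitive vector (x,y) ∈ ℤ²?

translate: b→-13 (≡15 mod 28), so (14,15,6)→(14,-13,5)
flip: (14,-13,5)→(5,13,14)
translate: b→3 (≡13 mod 10), so (5,13,14)→(5,3,6)
reduced (well bottom): (5,3,6) with a≤c, −a<b≤a
well minimum |f| = |-5| = 5 (negative-definite)

5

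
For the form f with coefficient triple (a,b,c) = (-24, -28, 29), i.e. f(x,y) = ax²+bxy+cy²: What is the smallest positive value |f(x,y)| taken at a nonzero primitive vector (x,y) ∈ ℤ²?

descent: ρ → (29,28,-24)  [lands on river]
river: ρ → (-24,20,33)
river: ρ → (33,46,-11)
river: ρ → (-11,42,41)
river: ρ → (41,40,-12)
river: ρ → (-12,56,9)
river: ρ → (9,52,-24)
river: ρ → (-24,44,17)
river: ρ → (17,58,-3)
river: ρ → (-3,56,36)
river: ρ → (36,16,-23)
river: ρ → (-23,30,29)
closes: descent 1, river 12
min |a| on river = 3

3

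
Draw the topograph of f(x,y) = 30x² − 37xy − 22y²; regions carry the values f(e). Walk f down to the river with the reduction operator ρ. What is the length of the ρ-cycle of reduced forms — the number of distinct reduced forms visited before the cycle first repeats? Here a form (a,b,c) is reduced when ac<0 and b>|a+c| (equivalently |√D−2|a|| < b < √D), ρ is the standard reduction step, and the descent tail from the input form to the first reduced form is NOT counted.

D = 4009, ⌊√D⌋ = 63
descent: ρ → (-22,37,30)  [lands on river]
river: ρ → (30,23,-29)
river: ρ → (-29,35,24)
river: ρ → (24,61,-3)
river: ρ → (-3,59,44)
river: ρ → (44,29,-18)
river: ρ → (-18,43,30)
river: ρ → (30,17,-31)
river: ρ → (-31,45,16)
river: ρ → (16,51,-22)
ρ-cycle length = 10 (tail of 1 descent step not counted)

10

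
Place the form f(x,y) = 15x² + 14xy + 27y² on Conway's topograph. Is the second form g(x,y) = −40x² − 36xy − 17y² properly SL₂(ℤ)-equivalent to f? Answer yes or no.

D₁ = -1424, D₂ = -1424
f: reduced (well bottom): (15,14,27) with a≤c, −a<b≤a
g is negative-definite; reduce −g:
−g: flip: (40,36,17)→(17,-36,40)
−g: translate: b→-2 (≡-36 mod 34), so (17,-36,40)→(17,-2,21)
−g: reduced (well bottom): (17,-2,21) with a≤c, −a<b≤a
flip sign back: reduced form of g is (-17,2,-21)
reduced forms (15, 14, 27) vs (-17, 2, -21) ⇒ inequivalent

no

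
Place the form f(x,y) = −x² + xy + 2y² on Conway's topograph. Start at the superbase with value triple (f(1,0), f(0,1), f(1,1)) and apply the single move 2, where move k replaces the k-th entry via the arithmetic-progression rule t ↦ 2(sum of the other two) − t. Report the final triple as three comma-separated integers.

start (-1,2,2) = (f(1,0),f(0,1),f(1,1))
replace slot 2: 2·((-1)+2) − 2 = 0 → (-1,0,2)

-1,0,2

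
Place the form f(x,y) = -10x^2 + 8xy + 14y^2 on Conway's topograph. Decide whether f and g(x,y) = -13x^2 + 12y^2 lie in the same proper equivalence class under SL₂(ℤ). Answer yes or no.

D₁ = 624, D₂ = 624
river cycle of f (length 6): (14, 20, -4), (-4, 20, 14), (14, 8, -10), (-10, 12, 12), (12, 12, -10), (-10, 8, 14)
river cycle of g (length 2): (12, 24, -1), (-1, 24, 12)
cycles differ ⇒ inequivalent

no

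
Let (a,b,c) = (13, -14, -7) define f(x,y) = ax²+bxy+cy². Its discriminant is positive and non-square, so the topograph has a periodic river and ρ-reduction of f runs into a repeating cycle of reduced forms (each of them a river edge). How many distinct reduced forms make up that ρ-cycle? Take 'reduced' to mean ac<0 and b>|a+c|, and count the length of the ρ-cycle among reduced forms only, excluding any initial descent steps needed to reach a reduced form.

D = 560, ⌊√D⌋ = 23
descent: ρ → (-7,14,13)  [lands on river]
river: ρ → (13,12,-8)
river: ρ → (-8,20,5)
river: ρ → (5,20,-8)
river: ρ → (-8,12,13)
river: ρ → (13,14,-7)
ρ-cycle length = 6 (tail of 1 descent step not counted)

6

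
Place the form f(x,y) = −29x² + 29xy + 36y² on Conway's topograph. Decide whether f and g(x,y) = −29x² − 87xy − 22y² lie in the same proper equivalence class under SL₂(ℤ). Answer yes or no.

D₁ = 5017, D₂ = 5017
river cycle of f (length 42): (36, 43, -22), (-22, 45, 34), (34, 23, -33), (-33, 43, 24), (24, 53, -23), (-23, 39, 38), (38, 37, -24), (-24, 59, 16), (16, 69, -4), (-4, 67, 33), … (32 more)
river cycle of g (length 42): (-22, 43, 36), (36, 29, -29), (-29, 29, 36), (36, 43, -22), (-22, 45, 34), (34, 23, -33), (-33, 43, 24), (24, 53, -23), (-23, 39, 38), (38, 37, -24), … (32 more)
cycles coincide ⇒ equivalent

yes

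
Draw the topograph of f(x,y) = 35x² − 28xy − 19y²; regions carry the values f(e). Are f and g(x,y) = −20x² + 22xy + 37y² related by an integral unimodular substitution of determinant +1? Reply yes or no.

D₁ = 3444, D₂ = 3444
river cycle of f (length 20): (-19, 28, 35), (35, 42, -12), (-12, 54, 11), (11, 56, -7), (-7, 56, 11), (11, 54, -12), (-12, 42, 35), (35, 28, -19), (-19, 48, 15), (15, 42, -28), … (10 more)
river cycle of g (length 16): (37, 52, -5), (-5, 58, 4), (4, 54, -33), (-33, 12, 25), (25, 38, -20), (-20, 42, 21), (21, 42, -20), (-20, 38, 25), (25, 12, -33), (-33, 54, 4), … (6 more)
cycles differ ⇒ inequivalent

no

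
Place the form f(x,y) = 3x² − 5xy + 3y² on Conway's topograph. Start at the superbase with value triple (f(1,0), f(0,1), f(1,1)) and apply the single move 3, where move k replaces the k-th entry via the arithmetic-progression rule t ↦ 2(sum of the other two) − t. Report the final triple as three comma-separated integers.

start (3,3,1) = (f(1,0),f(0,1),f(1,1))
replace slot 3: 2·(3+3) − 1 = 11 → (3,3,11)

3,3,11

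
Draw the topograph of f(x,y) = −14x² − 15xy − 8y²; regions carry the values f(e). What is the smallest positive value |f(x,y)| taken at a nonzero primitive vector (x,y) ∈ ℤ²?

translate: b→-13 (≡15 mod 28), so (14,15,8)→(14,-13,7)
flip: (14,-13,7)→(7,13,14)
translate: b→-1 (≡13 mod 14), so (7,13,14)→(7,-1,8)
reduced (well bottom): (7,-1,8) with a≤c, −a<b≤a
well minimum |f| = |-7| = 7 (negative-definite)

7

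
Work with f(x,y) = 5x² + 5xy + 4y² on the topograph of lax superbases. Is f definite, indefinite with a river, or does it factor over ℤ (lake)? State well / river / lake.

D = b²−4ac = 5² − 4·5·4 = -55
D < 0 ⇒ definite ⇒ every region one sign ⇒ single well

well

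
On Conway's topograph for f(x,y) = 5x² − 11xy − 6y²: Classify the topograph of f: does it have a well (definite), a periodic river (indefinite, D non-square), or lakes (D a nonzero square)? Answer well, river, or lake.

D = b²−4ac = (-11)² − 4·5·(-6) = 241
D > 0 non-square ⇒ indefinite ⇒ periodic river

river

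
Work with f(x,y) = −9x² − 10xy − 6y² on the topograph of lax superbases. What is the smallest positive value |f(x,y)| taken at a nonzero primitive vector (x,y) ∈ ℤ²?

translate: b→-8 (≡10 mod 18), so (9,10,6)→(9,-8,5)
flip: (9,-8,5)→(5,8,9)
translate: b→-2 (≡8 mod 10), so (5,8,9)→(5,-2,6)
reduced (well bottom): (5,-2,6) with a≤c, −a<b≤a
well minimum |f| = |-5| = 5 (negative-definite)

5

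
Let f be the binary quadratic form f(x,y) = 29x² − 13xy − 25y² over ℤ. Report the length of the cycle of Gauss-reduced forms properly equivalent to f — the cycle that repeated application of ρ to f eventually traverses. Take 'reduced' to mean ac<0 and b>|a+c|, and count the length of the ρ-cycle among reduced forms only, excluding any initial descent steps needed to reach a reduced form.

D = 3069, ⌊√D⌋ = 55
descent: ρ → (-25,13,29)  [lands on river]
river: ρ → (29,45,-9)
river: ρ → (-9,45,29)
river: ρ → (29,13,-25)
river: ρ → (-25,37,17)
river: ρ → (17,31,-31)
river: ρ → (-31,31,17)
river: ρ → (17,37,-25)
ρ-cycle length = 8 (tail of 1 descent step not counted)

8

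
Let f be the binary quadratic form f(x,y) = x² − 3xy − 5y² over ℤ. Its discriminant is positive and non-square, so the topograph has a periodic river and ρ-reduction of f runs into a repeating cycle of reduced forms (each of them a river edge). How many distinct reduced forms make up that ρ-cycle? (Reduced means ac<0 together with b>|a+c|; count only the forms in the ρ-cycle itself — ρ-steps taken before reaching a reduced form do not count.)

D = 29, ⌊√D⌋ = 5
descent: ρ → (-5,3,1)
descent: ρ → (1,5,-1)  [lands on river]
river: ρ → (-1,5,1)
ρ-cycle length = 2 (tail of 2 descent steps not counted)

2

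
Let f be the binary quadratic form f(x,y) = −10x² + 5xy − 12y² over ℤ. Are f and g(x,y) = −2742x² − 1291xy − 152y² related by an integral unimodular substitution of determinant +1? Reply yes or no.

D₁ = -455, D₂ = -455
f is negative-definite; reduce −f:
−f: reduced (well bottom): (10,-5,12) with a≤c, −a<b≤a
flip sign back: reduced form of f is (-10,5,-12)
g is negative-definite; reduce −g:
−g: flip: (2742,1291,152)→(152,-1291,2742)
−g: translate: b→-75 (≡-1291 mod 304), so (152,-1291,2742)→(152,-75,10)
−g: flip: (152,-75,10)→(10,75,152)
−g: translate: b→-5 (≡75 mod 20), so (10,75,152)→(10,-5,12)
−g: reduced (well bottom): (10,-5,12) with a≤c, −a<b≤a
flip sign back: reduced form of g is (-10,5,-12)
reduced forms (-10, 5, -12) vs (-10, 5, -12) ⇒ equivalent

yes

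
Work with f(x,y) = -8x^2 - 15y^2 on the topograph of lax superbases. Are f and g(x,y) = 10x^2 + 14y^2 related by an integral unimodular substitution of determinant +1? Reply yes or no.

D₁ = -480, D₂ = -560
discriminants differ ⇒ not SL₂(ℤ)-equivalent

no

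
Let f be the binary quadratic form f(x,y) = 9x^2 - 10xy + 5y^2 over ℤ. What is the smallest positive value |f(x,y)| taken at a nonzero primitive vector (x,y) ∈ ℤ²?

translate: b→8 (≡-10 mod 18), so (9,-10,5)→(9,8,4)
flip: (9,8,4)→(4,-8,9)
translate: b→0 (≡-8 mod 8), so (4,-8,9)→(4,0,5)
reduced (well bottom): (4,0,5) with a≤c, −a<b≤a
well minimum = a = 4

4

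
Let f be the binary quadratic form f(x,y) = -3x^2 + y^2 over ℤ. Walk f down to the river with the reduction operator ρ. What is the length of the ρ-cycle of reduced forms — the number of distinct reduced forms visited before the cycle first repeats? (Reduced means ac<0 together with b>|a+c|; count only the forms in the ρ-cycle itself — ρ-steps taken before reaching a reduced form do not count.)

D = 12, ⌊√D⌋ = 3
descent: ρ → (1,2,-2)  [lands on river]
river: ρ → (-2,2,1)
ρ-cycle length = 2 (tail of 1 descent step not counted)

2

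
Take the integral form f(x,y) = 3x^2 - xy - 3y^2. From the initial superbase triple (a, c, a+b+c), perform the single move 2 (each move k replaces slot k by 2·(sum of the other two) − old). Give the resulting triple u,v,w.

start (3,-3,-1) = (f(1,0),f(0,1),f(1,1))
replace slot 2: 2·(3+(-1)) − (-3) = 7 → (3,7,-1)

3,7,-1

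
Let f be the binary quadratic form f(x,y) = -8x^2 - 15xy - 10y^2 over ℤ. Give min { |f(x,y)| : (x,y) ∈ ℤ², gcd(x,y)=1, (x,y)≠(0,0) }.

translate: b→-1 (≡15 mod 16), so (8,15,10)→(8,-1,3)
flip: (8,-1,3)→(3,1,8)
reduced (well bottom): (3,1,8) with a≤c, −a<b≤a
well minimum |f| = |-3| = 3 (negative-definite)

3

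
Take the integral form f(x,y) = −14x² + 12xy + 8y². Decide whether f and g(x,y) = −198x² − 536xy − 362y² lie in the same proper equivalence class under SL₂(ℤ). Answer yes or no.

D₁ = 592, D₂ = 592
river cycle of f (length 6): (8, 20, -6), (-6, 16, 14), (14, 12, -8), (-8, 20, 6), (6, 16, -14), (-14, 12, 8)
river cycle of g (length 6): (6, 16, -14), (-14, 12, 8), (8, 20, -6), (-6, 16, 14), (14, 12, -8), (-8, 20, 6)
cycles coincide ⇒ equivalent

yes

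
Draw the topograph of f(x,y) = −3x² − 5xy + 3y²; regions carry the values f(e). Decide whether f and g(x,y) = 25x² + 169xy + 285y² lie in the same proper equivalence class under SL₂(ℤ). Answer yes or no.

D₁ = 61, D₂ = 61
river cycle of f (length 6): (3, 5, -3), (-3, 7, 1), (1, 7, -3), (-3, 5, 3), (3, 7, -1), (-1, 7, 3)
river cycle of g (length 6): (3, 5, -3), (-3, 7, 1), (1, 7, -3), (-3, 5, 3), (3, 7, -1), (-1, 7, 3)
cycles coincide ⇒ equivalent

yes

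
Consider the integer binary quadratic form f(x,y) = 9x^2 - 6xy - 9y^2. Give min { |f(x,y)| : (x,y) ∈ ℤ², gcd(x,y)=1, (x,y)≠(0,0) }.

descent: ρ → (-9,6,9)  [lands on river]
river: ρ → (9,12,-6)
river: ρ → (-6,12,9)
river: ρ → (9,6,-9)
river: ρ → (-9,12,6)
river: ρ → (6,12,-9)
closes: descent 1, river 6
min |a| on river = 6

6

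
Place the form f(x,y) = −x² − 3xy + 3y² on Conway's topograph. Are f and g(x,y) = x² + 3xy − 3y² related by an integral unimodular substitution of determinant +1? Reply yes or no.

D₁ = 21, D₂ = 21
river cycle of f (length 2): (3, 3, -1), (-1, 3, 3)
river cycle of g (length 2): (-3, 3, 1), (1, 3, -3)
cycles differ ⇒ inequivalent

no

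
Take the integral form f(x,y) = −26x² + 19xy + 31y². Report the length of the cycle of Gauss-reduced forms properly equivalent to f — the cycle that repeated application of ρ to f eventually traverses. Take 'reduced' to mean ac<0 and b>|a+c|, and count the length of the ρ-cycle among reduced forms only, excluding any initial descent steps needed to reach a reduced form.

D = 3585, ⌊√D⌋ = 59
river: ρ → (31,43,-14)
river: ρ → (-14,41,34)
river: ρ → (34,27,-21)
river: ρ → (-21,57,4)
river: ρ → (4,55,-35)
river: ρ → (-35,15,24)
river: ρ → (24,33,-26)
river: ρ → (-26,19,31)
ρ-cycle length = 8 (tail of 0 descent steps not counted)

8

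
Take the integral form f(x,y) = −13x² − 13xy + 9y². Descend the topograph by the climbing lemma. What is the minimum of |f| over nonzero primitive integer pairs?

descent: ρ → (9,13,-13)  [lands on river]
river: ρ → (-13,13,9)
river: ρ → (9,23,-3)
river: ρ → (-3,25,1)
river: ρ → (1,25,-3)
river: ρ → (-3,23,9)
closes: descent 1, river 6
min |a| on river = 1

1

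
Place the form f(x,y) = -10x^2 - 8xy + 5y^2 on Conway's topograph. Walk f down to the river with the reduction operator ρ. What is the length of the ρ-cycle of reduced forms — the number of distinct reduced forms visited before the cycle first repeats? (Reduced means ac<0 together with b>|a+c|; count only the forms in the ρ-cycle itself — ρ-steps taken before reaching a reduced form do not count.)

D = 264, ⌊√D⌋ = 16
descent: ρ → (5,8,-10)  [lands on river]
river: ρ → (-10,12,3)
river: ρ → (3,12,-10)
river: ρ → (-10,8,5)
river: ρ → (5,12,-6)
river: ρ → (-6,12,5)
ρ-cycle length = 6 (tail of 1 descent step not counted)

6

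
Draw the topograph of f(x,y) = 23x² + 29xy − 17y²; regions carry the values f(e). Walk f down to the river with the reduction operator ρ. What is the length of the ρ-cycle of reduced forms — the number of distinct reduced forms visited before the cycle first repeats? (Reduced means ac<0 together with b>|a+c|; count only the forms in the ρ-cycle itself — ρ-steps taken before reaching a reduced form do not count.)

D = 2405, ⌊√D⌋ = 49
river: ρ → (-17,39,13)
river: ρ → (13,39,-17)
river: ρ → (-17,29,23)
river: ρ → (23,17,-23)
river: ρ → (-23,29,17)
river: ρ → (17,39,-13)
river: ρ → (-13,39,17)
river: ρ → (17,29,-23)
river: ρ → (-23,17,23)
river: ρ → (23,29,-17)
ρ-cycle length = 10 (tail of 0 descent steps not counted)

10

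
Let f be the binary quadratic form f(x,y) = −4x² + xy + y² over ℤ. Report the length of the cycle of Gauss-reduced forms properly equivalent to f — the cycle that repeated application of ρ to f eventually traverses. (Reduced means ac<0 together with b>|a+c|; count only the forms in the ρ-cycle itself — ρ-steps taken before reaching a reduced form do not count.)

D = 17, ⌊√D⌋ = 4
descent: ρ → (1,3,-2)  [lands on river]
river: ρ → (-2,1,2)
river: ρ → (2,3,-1)
river: ρ → (-1,3,2)
river: ρ → (2,1,-2)
river: ρ → (-2,3,1)
ρ-cycle length = 6 (tail of 1 descent step not counted)

6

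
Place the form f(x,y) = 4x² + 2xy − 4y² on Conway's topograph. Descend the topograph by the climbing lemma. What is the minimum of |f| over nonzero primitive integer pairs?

river: ρ → (-4,6,2)
river: ρ → (2,6,-4)
river: ρ → (-4,2,4)
river: ρ → (4,6,-2)
river: ρ → (-2,6,4)
river: ρ → (4,2,-4)
closes: descent 0, river 6
min |a| on river = 2

2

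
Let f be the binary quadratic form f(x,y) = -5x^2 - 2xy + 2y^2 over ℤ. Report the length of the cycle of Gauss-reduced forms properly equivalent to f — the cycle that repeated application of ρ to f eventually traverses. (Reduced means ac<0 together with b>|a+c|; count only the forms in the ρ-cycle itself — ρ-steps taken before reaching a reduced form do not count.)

D = 44, ⌊√D⌋ = 6
descent: ρ → (2,6,-1)  [lands on river]
river: ρ → (-1,6,2)
ρ-cycle length = 2 (tail of 1 descent step not counted)

2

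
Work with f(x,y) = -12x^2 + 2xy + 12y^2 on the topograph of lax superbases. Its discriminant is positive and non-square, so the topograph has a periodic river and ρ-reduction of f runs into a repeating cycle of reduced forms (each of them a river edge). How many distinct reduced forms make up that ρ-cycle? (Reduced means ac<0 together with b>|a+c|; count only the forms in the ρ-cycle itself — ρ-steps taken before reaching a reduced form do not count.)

D = 580, ⌊√D⌋ = 24
river: ρ → (12,22,-2)
river: ρ → (-2,22,12)
river: ρ → (12,2,-12)
river: ρ → (-12,22,2)
river: ρ → (2,22,-12)
river: ρ → (-12,2,12)
ρ-cycle length = 6 (tail of 0 descent steps not counted)

6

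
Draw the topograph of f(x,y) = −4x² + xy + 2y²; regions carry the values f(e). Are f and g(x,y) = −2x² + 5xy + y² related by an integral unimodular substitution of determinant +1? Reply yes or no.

D₁ = 33, D₂ = 33
river cycle of f (length 4): (2, 3, -3), (-3, 3, 2), (2, 5, -1), (-1, 5, 2)
river cycle of g (length 4): (1, 5, -2), (-2, 3, 3), (3, 3, -2), (-2, 5, 1)
cycles differ ⇒ inequivalent

no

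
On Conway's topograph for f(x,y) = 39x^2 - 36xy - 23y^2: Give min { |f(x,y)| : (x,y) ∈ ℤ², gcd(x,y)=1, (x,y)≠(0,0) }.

descent: ρ → (-23,36,39)  [lands on river]
river: ρ → (39,42,-20)
river: ρ → (-20,38,43)
river: ρ → (43,48,-15)
river: ρ → (-15,42,52)
river: ρ → (52,62,-5)
river: ρ → (-5,68,13)
river: ρ → (13,62,-20)
river: ρ → (-20,58,19)
river: ρ → (19,56,-23)
closes: descent 1, river 10
min |a| on river = 5

5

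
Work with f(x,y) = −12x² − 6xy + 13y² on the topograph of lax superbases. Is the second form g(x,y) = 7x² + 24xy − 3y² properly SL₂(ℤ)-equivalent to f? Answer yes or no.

D₁ = 660, D₂ = 660
river cycle of f (length 8): (13, 6, -12), (-12, 18, 7), (7, 24, -3), (-3, 24, 7), (7, 18, -12), (-12, 6, 13), (13, 20, -5), (-5, 20, 13)
river cycle of g (length 8): (-3, 24, 7), (7, 18, -12), (-12, 6, 13), (13, 20, -5), (-5, 20, 13), (13, 6, -12), (-12, 18, 7), (7, 24, -3)
cycles coincide ⇒ equivalent

yes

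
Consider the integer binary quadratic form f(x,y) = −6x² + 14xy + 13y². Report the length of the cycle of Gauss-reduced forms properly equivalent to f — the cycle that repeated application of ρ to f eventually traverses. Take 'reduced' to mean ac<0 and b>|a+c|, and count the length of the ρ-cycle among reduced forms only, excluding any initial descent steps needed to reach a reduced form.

D = 508, ⌊√D⌋ = 22
river: ρ → (13,12,-7)
river: ρ → (-7,16,9)
river: ρ → (9,20,-3)
river: ρ → (-3,22,2)
river: ρ → (2,22,-3)
river: ρ → (-3,20,9)
river: ρ → (9,16,-7)
river: ρ → (-7,12,13)
river: ρ → (13,14,-6)
river: ρ → (-6,22,1)
river: ρ → (1,22,-6)
river: ρ → (-6,14,13)
ρ-cycle length = 12 (tail of 0 descent steps not counted)

12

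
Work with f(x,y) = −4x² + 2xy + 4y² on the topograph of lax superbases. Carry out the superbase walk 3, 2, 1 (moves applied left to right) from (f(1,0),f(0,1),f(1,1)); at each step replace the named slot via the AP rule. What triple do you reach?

start (-4,4,2) = (f(1,0),f(0,1),f(1,1))
replace slot 3: 2·((-4)+4) − 2 = -2 → (-4,4,-2)
replace slot 2: 2·((-4)+(-2)) − 4 = -16 → (-4,-16,-2)
replace slot 1: 2·((-16)+(-2)) − (-4) = -32 → (-32,-16,-2)

-32,-16,-2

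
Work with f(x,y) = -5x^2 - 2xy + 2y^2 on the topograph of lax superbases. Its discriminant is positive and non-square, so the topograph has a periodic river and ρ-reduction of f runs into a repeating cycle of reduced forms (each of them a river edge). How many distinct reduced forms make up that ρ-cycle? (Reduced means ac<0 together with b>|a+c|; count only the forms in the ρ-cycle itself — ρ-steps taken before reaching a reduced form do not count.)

D = 44, ⌊√D⌋ = 6
descent: ρ → (2,6,-1)  [lands on river]
river: ρ → (-1,6,2)
ρ-cycle length = 2 (tail of 1 descent step not counted)

2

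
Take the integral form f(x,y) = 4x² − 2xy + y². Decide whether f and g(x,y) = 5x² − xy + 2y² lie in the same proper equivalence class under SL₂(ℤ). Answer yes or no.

D₁ = -12, D₂ = -39
discriminants differ ⇒ not SL₂(ℤ)-equivalent

no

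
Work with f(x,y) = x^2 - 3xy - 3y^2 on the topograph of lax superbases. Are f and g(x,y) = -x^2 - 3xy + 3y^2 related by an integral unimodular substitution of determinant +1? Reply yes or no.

D₁ = 21, D₂ = 21
river cycle of f (length 2): (-3, 3, 1), (1, 3, -3)
river cycle of g (length 2): (3, 3, -1), (-1, 3, 3)
cycles differ ⇒ inequivalent

no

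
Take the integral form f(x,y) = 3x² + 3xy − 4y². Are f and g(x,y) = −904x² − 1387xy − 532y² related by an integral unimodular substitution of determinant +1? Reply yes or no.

D₁ = 57, D₂ = 57
river cycle of f (length 6): (-4, 5, 2), (2, 7, -1), (-1, 7, 2), (2, 5, -4), (-4, 3, 3), (3, 3, -4)
river cycle of g (length 6): (-4, 5, 2), (2, 7, -1), (-1, 7, 2), (2, 5, -4), (-4, 3, 3), (3, 3, -4)
cycles coincide ⇒ equivalent

yes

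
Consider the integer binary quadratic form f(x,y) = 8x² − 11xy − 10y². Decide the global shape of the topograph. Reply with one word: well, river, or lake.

D = b²−4ac = (-11)² − 4·8·(-10) = 441
D = 21² is a perfect square ⇒ form factors over ℤ ⇒ lakes

lake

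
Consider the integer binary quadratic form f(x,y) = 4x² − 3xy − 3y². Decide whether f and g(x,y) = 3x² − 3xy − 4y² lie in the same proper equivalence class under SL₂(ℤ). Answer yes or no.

D₁ = 57, D₂ = 57
river cycle of f (length 6): (-3, 3, 4), (4, 5, -2), (-2, 7, 1), (1, 7, -2), (-2, 5, 4), (4, 3, -3)
river cycle of g (length 6): (-4, 3, 3), (3, 3, -4), (-4, 5, 2), (2, 7, -1), (-1, 7, 2), (2, 5, -4)
cycles differ ⇒ inequivalent

no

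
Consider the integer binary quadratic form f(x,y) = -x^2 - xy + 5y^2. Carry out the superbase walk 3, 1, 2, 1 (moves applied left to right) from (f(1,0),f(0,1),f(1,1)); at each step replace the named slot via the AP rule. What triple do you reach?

start (-1,5,3) = (f(1,0),f(0,1),f(1,1))
replace slot 3: 2·((-1)+5) − 3 = 5 → (-1,5,5)
replace slot 1: 2·(5+5) − (-1) = 21 → (21,5,5)
replace slot 2: 2·(21+5) − 5 = 47 → (21,47,5)
replace slot 1: 2·(47+5) − 21 = 83 → (83,47,5)

83,47,5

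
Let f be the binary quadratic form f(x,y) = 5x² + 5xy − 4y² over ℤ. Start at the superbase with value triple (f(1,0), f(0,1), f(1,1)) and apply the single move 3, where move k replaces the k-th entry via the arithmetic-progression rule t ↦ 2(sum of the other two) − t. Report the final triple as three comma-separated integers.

start (5,-4,6) = (f(1,0),f(0,1),f(1,1))
replace slot 3: 2·(5+(-4)) − 6 = -4 → (5,-4,-4)

5,-4,-4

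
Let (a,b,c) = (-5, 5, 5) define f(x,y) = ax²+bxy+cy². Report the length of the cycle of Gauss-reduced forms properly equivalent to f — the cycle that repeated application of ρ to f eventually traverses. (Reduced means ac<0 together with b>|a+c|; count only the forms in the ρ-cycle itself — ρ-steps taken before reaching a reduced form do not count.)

D = 125, ⌊√D⌋ = 11
river: ρ → (5,5,-5)
river: ρ → (-5,5,5)
ρ-cycle length = 2 (tail of 0 descent steps not counted)

2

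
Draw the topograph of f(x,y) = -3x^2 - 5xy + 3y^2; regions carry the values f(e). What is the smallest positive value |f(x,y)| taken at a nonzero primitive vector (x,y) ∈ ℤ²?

descent: ρ → (3,5,-3)  [lands on river]
river: ρ → (-3,7,1)
river: ρ → (1,7,-3)
river: ρ → (-3,5,3)
river: ρ → (3,7,-1)
river: ρ → (-1,7,3)
closes: descent 1, river 6
min |a| on river = 1

1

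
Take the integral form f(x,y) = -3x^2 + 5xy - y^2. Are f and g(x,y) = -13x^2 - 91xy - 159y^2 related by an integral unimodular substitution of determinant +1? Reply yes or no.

D₁ = 13, D₂ = 13
river cycle of f (length 2): (-1, 3, 1), (1, 3, -1)
river cycle of g (length 2): (1, 3, -1), (-1, 3, 1)
cycles coincide ⇒ equivalent

yes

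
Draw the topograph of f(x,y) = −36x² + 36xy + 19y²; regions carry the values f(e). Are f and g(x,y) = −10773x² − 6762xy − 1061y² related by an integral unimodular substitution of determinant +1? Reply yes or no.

D₁ = 4032, D₂ = 4032
river cycle of f (length 10): (19, 40, -32), (-32, 24, 27), (27, 30, -29), (-29, 28, 28), (28, 28, -29), (-29, 30, 27), (27, 24, -32), (-32, 40, 19), (19, 36, -36), (-36, 36, 19)
river cycle of g (length 10): (-36, 36, 19), (19, 40, -32), (-32, 24, 27), (27, 30, -29), (-29, 28, 28), (28, 28, -29), (-29, 30, 27), (27, 24, -32), (-32, 40, 19), (19, 36, -36)
cycles coincide ⇒ equivalent

yes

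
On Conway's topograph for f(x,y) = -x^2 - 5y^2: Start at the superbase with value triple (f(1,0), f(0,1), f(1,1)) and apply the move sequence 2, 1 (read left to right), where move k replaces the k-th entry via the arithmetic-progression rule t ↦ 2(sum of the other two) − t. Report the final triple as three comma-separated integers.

start (-1,-5,-6) = (f(1,0),f(0,1),f(1,1))
replace slot 2: 2·((-1)+(-6)) − (-5) = -9 → (-1,-9,-6)
replace slot 1: 2·((-9)+(-6)) − (-1) = -29 → (-29,-9,-6)

-29,-9,-6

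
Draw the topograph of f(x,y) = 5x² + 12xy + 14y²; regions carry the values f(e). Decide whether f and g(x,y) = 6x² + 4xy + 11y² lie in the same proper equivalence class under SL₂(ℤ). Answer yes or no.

D₁ = -136, D₂ = -248
discriminants differ ⇒ not SL₂(ℤ)-equivalent

no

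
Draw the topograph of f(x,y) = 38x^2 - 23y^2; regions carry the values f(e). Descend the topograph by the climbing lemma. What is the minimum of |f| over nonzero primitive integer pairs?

descent: ρ → (-23,46,15)  [lands on river]
river: ρ → (15,44,-26)
river: ρ → (-26,8,33)
river: ρ → (33,58,-1)
river: ρ → (-1,58,33)
river: ρ → (33,8,-26)
river: ρ → (-26,44,15)
river: ρ → (15,46,-23)
closes: descent 1, river 8
min |a| on river = 1

1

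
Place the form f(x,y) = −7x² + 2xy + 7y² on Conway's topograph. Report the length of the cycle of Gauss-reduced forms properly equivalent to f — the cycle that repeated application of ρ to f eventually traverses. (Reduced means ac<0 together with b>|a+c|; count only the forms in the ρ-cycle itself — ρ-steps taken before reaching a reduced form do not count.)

D = 200, ⌊√D⌋ = 14
river: ρ → (7,12,-2)
river: ρ → (-2,12,7)
river: ρ → (7,2,-7)
river: ρ → (-7,12,2)
river: ρ → (2,12,-7)
river: ρ → (-7,2,7)
ρ-cycle length = 6 (tail of 0 descent steps not counted)

6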